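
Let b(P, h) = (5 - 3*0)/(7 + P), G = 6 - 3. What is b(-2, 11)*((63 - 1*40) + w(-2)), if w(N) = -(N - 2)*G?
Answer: 35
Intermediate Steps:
G = 3
b(P, h) = 5/(7 + P) (b(P, h) = (5 + 0)/(7 + P) = 5/(7 + P))
w(N) = 6 - 3*N (w(N) = -(N - 2)*3 = -(-2 + N)*3 = -(-6 + 3*N) = 6 - 3*N)
b(-2, 11)*((63 - 1*40) + w(-2)) = (5/(7 - 2))*((63 - 1*40) + (6 - 3*(-2))) = (5/5)*((63 - 40) + (6 + 6)) = (5*(1/5))*(23 + 12) = 1*35 = 35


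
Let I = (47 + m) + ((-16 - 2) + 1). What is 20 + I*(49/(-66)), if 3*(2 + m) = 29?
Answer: -1577/198 ≈ -7.9646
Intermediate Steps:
m = 23/3 (m = -2 + (⅓)*29 = -2 + 29/3 = 23/3 ≈ 7.6667)
I = 113/3 (I = (47 + 23/3) + ((-16 - 2) + 1) = 164/3 + (-18 + 1) = 164/3 - 17 = 113/3 ≈ 37.667)
20 + I*(49/(-66)) = 20 + 113*(49/(-66))/3 = 20 + 113*(49*(-1/66))/3 = 20 + (113/3)*(-49/66) = 20 - 5537/198 = -1577/198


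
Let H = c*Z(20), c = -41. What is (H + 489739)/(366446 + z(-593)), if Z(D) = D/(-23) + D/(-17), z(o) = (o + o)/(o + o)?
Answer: 191520749/143280777 ≈ 1.3367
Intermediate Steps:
z(o) = 1 (z(o) = (2*o)/((2*o)) = (2*o)*(1/(2*o)) = 1)
Z(D) = -40*D/391 (Z(D) = D*(-1/23) + D*(-1/17) = -D/23 - D/17 = -40*D/391)
H = 32800/391 (H = -(-1640)*20/391 = -41*(-800/391) = 32800/391 ≈ 83.887)
(H + 489739)/(366446 + z(-593)) = (32800/391 + 489739)/(366446 + 1) = (191520749/391)/366447 = (191520749/391)*(1/366447) = 191520749/143280777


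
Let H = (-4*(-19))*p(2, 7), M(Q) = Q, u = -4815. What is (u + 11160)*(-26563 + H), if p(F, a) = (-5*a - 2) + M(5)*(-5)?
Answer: -198439875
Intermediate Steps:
p(F, a) = -27 - 5*a (p(F, a) = (-5*a - 2) + 5*(-5) = (-2 - 5*a) - 25 = -27 - 5*a)
H = -4712 (H = (-4*(-19))*(-27 - 5*7) = 76*(-27 - 35) = 76*(-62) = -4712)
(u + 11160)*(-26563 + H) = (-4815 + 11160)*(-26563 - 4712) = 6345*(-31275) = -198439875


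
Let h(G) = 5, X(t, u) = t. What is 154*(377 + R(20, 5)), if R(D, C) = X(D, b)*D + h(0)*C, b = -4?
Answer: 123508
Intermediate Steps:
R(D, C) = D² + 5*C (R(D, C) = D*D + 5*C = D² + 5*C)
154*(377 + R(20, 5)) = 154*(377 + (20² + 5*5)) = 154*(377 + (400 + 25)) = 154*(377 + 425) = 154*802 = 123508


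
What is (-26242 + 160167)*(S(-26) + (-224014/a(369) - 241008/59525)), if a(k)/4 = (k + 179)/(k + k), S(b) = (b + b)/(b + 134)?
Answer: -355862669415892001/35229276 ≈ -1.0101e+10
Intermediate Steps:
S(b) = 2*b/(134 + b) (S(b) = (2*b)/(134 + b) = 2*b/(134 + b))
a(k) = 2*(179 + k)/k (a(k) = 4*((k + 179)/(k + k)) = 4*((179 + k)/((2*k))) = 4*((179 + k)*(1/(2*k))) = 4*((179 + k)/(2*k)) = 2*(179 + k)/k)
(-26242 + 160167)*(S(-26) + (-224014/a(369) - 241008/59525)) = (-26242 + 160167)*(2*(-26)/(134 - 26) + (-224014/(2 + 358/369) - 241008/59525)) = 133925*(2*(-26)/108 + (-224014/(2 + 358*(1/369)) - 241008*1/59525)) = 133925*(2*(-26)*(1/108) + (-224014/(2 + 358/369) - 241008/59525)) = 133925*(-13/27 + (-224014/1096/369 - 241008/59525)) = 133925*(-13/27 + (-224014*369/1096 - 241008/59525)) = 133925*(-13/27 + (-41330583/548 - 241008/59525)) = 133925*(-13/27 - 2460335025459/32619700) = 133925*(-66429469743493/880731900) = -355862669415892001/35229276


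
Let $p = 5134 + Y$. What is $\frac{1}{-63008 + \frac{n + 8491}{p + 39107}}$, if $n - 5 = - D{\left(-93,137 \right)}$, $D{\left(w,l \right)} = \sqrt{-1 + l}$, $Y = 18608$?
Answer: $- \frac{31110108059038}{1960181483083729935} + \frac{62849 \sqrt{34}}{7840725932334919740} \approx -1.5871 \cdot 10^{-5}$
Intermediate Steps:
$n = 5 - 2 \sqrt{34}$ ($n = 5 - \sqrt{-1 + 137} = 5 - \sqrt{136} = 5 - 2 \sqrt{34} \approx -6.6619$)
$p = 23742$ ($p = 5134 + 18608 = 23742$)
$\frac{1}{-63008 + \frac{n + 8491}{p + 39107}} = \frac{1}{-63008 + \frac{\left(5 - 2 \sqrt{34}\right) + 8491}{23742 + 39107}} = \frac{1}{-63008 + \frac{8496 - 2 \sqrt{34}}{62849}} = \frac{1}{-63008 + \left(8496 - 2 \sqrt{34}\right) \frac{1}{62849}} = \frac{1}{-63008 + \left(\frac{8496}{62849} - \frac{2 \sqrt{34}}{62849}\right)} = \frac{1}{- \frac{3959981296}{62849} - \frac{2 \sqrt{34}}{62849}}$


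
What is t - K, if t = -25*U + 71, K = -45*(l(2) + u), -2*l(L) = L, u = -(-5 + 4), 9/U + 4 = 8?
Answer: 59/4 ≈ 14.750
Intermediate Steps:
U = 9/4 (U = 9/(-4 + 8) = 9/4 ≈ 2.2500)
u = 1 (u = -1*(-1) = 1)
l(L) = -L/2
K = 0 (K = -45*(-½*2 + 1) = -45*(-1 + 1) = -45*0 = 0)
t = 59/4 (t = -25*9/4 + 71 = -225/4 + 71 = 59/4 ≈ 14.750)
t - K = 59/4 - 1*0 = 59/4 + 0 = 59/4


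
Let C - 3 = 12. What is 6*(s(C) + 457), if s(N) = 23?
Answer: 2880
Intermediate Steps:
C = 15 (C = 3 + 12 = 15)
6*(s(C) + 457) = 6*(23 + 457) = 6*480 = 2880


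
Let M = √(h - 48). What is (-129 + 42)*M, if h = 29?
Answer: -87*I*√19 ≈ -379.22*I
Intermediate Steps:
M = I*√19 (M = √(29 - 48) = √(-19) = I*√19 ≈ 4.3589*I)
(-129 + 42)*M = (-129 + 42)*(I*√19) = -87*I*√19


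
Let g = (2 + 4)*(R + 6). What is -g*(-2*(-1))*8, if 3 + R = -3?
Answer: 0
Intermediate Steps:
R = -6 (R = -3 - 3 = -6)
g = 0 (g = (2 + 4)*(-6 + 6) = 6*0 = 0)
-g*(-2*(-1))*8 = -0*(-2*(-1))*8 = -0*2*8 = -0*8 = -1*0 = 0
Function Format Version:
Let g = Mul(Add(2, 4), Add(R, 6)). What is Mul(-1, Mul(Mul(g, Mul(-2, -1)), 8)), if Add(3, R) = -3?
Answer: 0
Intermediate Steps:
R = -6 (R = Add(-3, -3) = -6)
g = 0 (g = Mul(Add(2, 4), Add(-6, 6)) = Mul(6, 0) = 0)
Mul(-1, Mul(Mul(g, Mul(-2, -1)), 8)) = Mul(-1, Mul(Mul(0, Mul(-2, -1)), 8)) = Mul(-1, Mul(Mul(0, 2), 8)) = Mul(-1, Mul(0, 8)) = Mul(-1, 0) = 0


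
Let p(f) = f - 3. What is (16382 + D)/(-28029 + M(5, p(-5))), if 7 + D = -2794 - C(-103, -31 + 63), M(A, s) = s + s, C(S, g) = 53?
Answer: -13528/28045 ≈ -0.48237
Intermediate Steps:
p(f) = -3 + f
M(A, s) = 2*s
D = -2854 (D = -7 + (-2794 - 1*53) = -7 + (-2794 - 53) = -7 - 2847 = -2854)
(16382 + D)/(-28029 + M(5, p(-5))) = (16382 - 2854)/(-28029 + 2*(-3 - 5)) = 13528/(-28029 + 2*(-8)) = 13528/(-28029 - 16) = 13528/(-28045) = 13528*(-1/28045) = -13528/28045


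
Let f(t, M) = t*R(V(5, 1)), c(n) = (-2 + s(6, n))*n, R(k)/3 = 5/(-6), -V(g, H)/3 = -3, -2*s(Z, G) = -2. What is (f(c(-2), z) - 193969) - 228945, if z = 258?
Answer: -422919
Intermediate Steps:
s(Z, G) = 1 (s(Z, G) = -1/2*(-2) = 1)
V(g, H) = 9 (V(g, H) = -3*(-3) = 9)
R(k) = -5/2 (R(k) = 3*(5/(-6)) = 3*(5*(-1/6)) = 3*(-5/6) = -5/2)
c(n) = -n (c(n) = (-2 + 1)*n = -n)
f(t, M) = -5*t/2 (f(t, M) = t*(-5/2) = -5*t/2)
(f(c(-2), z) - 193969) - 228945 = (-(-5)*(-2)/2 - 193969) - 228945 = (-5/2*2 - 193969) - 228945 = (-5 - 193969) - 228945 = -193974 - 228945 = -422919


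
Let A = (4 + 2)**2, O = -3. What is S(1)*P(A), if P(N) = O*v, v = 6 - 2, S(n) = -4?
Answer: 48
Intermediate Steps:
v = 4
A = 36 (A = 6**2 = 36)
P(N) = -12 (P(N) = -3*4 = -12)
S(1)*P(A) = -4*(-12) = 48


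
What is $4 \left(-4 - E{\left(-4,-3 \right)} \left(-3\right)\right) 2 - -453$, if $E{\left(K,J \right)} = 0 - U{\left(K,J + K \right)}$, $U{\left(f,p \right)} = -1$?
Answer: $445$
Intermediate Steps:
$E{\left(K,J \right)} = 1$ ($E{\left(K,J \right)} = 0 - -1 = 0 + 1 = 1$)
$4 \left(-4 - E{\left(-4,-3 \right)} \left(-3\right)\right) 2 - -453 = 4 \left(-4 - 1 \left(-3\right)\right) 2 - -453 = 4 \left(-4 - -3\right) 2 + 453 = 4 \left(-4 + 3\right) 2 + 453 = 4 \left(-1\right) 2 + 453 = \left(-4\right) 2 + 453 = -8 + 453 = 445$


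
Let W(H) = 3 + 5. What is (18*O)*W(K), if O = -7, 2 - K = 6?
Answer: -1008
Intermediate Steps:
K = -4 (K = 2 - 1*6 = 2 - 6 = -4)
W(H) = 8
(18*O)*W(K) = (18*(-7))*8 = -126*8 = -1008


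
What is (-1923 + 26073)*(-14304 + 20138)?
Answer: 140891100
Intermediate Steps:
(-1923 + 26073)*(-14304 + 20138) = 24150*5834 = 140891100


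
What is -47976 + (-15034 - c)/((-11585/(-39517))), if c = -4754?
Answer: -192407344/2317 ≈ -83042.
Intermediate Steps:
-47976 + (-15034 - c)/((-11585/(-39517))) = -47976 + (-15034 - 1*(-4754))/((-11585/(-39517))) = -47976 + (-15034 + 4754)/((-11585*(-1/39517))) = -47976 - 10280/11585/39517 = -47976 - 10280*39517/11585 = -47976 - 81246952/2317 = -192407344/2317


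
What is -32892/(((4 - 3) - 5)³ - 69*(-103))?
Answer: -32892/7043 ≈ -4.6702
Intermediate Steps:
-32892/(((4 - 3) - 5)³ - 69*(-103)) = -32892/((1 - 5)³ + 7107) = -32892/((-4)³ + 7107) = -32892/(-64 + 7107) = -32892/7043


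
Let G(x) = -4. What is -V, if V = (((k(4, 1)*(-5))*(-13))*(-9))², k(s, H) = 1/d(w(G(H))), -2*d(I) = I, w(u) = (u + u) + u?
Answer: -38025/4 ≈ -9506.3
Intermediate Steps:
w(u) = 3*u (w(u) = 2*u + u = 3*u)
d(I) = -I/2
k(s, H) = ⅙ (k(s, H) = 1/(-3*(-4)/2) = 1/(-½*(-12)) = 1/6 = ⅙)
V = 38025/4 (V = ((((⅙)*(-5))*(-13))*(-9))² = (-⅚*(-13)*(-9))² = ((65/6)*(-9))² = (-195/2)² = 38025/4 ≈ 9506.3)
-V = -1*38025/4 = -38025/4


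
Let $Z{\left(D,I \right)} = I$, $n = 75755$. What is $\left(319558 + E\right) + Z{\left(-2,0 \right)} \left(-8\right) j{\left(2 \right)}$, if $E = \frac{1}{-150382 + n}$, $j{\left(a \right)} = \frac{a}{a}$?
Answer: $\frac{23847654865}{74627} \approx 3.1956 \cdot 10^{5}$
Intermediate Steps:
$j{\left(a \right)} = 1$
$E = - \frac{1}{74627}$ ($E = \frac{1}{-150382 + 75755} = \frac{1}{-74627} = - \frac{1}{74627} \approx -1.34 \cdot 10^{-5}$)
$\left(319558 + E\right) + Z{\left(-2,0 \right)} \left(-8\right) j{\left(2 \right)} = \left(319558 - \frac{1}{74627}\right) + 0 \left(-8\right) 1 = \frac{23847654865}{74627} + 0 \cdot 1 = \frac{23847654865}{74627} + 0 = \frac{23847654865}{74627}$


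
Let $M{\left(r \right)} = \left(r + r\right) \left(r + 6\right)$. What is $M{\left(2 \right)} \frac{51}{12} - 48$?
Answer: $88$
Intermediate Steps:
$M{\left(r \right)} = 2 r \left(6 + r\right)$
$M{\left(2 \right)} \frac{51}{12} - 48 = 2 \cdot 2 \left(6 + 2\right) \frac{51}{12} - 48 = 2 \cdot 2 \cdot 8 \cdot 51 \cdot \frac{1}{12} - 48 = 32 \cdot \frac{17}{4} - 48 = 136 - 48 = 88$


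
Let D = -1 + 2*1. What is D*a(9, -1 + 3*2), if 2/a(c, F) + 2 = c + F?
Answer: ⅙ ≈ 0.16667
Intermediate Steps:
D = 1 (D = -1 + 2 = 1)
a(c, F) = 2/(-2 + F + c) (a(c, F) = 2/(-2 + (c + F)) = 2/(-2 + (F + c)) = 2/(-2 + F + c))
D*a(9, -1 + 3*2) = 1*(2/(-2 + (-1 + 3*2) + 9)) = 1*(2/(-2 + (-1 + 6) + 9)) = 1*(2/(-2 + 5 + 9)) = 1*(2/12) = 1*(2*(1/12)) = 1*(⅙) = ⅙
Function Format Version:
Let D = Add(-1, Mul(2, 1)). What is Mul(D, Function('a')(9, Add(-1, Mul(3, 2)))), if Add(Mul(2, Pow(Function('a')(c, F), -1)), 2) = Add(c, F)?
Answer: Rational(1, 6) ≈ 0.16667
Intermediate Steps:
D = 1 (D = Add(-1, 2) = 1)
Function('a')(c, F) = Mul(2, Pow(Add(-2, F, c), -1)) (Function('a')(c, F) = Mul(2, Pow(Add(-2, Add(c, F)), -1)) = Mul(2, Pow(Add(-2, Add(F, c)), -1)) = Mul(2, Pow(Add(-2, F, c), -1)))
Mul(D, Function('a')(9, Add(-1, Mul(3, 2)))) = Mul(1, Mul(2, Pow(Add(-2, Add(-1, Mul(3, 2)), 9), -1))) = Mul(1, Mul(2, Pow(Add(-2, Add(-1, 6), 9), -1))) = Mul(1, Mul(2, Pow(Add(-2, 5, 9), -1))) = Mul(1, Mul(2, Pow(12, -1))) = Mul(1, Mul(2, Rational(1, 12))) = Mul(1, Rational(1, 6)) = Rational(1, 6)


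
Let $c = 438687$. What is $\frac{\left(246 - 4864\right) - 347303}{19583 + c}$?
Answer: $- \frac{351921}{458270} \approx -0.76793$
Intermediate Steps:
$\frac{\left(246 - 4864\right) - 347303}{19583 + c} = \frac{\left(246 - 4864\right) - 347303}{19583 + 438687} = \frac{\left(246 - 4864\right) - 347303}{458270} = \left(-4618 - 347303\right) \frac{1}{458270} = \left(-351921\right) \frac{1}{458270} = - \frac{351921}{458270}$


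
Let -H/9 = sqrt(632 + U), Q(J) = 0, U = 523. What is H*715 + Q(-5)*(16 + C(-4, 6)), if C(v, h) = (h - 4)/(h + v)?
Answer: -6435*sqrt(1155) ≈ -2.1870e+5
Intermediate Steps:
C(v, h) = (-4 + h)/(h + v)
H = -9*sqrt(1155) (H = -9*sqrt(632 + 523) = -9*sqrt(1155) ≈ -305.87)
H*715 + Q(-5)*(16 + C(-4, 6)) = -9*sqrt(1155)*715 + 0*(16 + (-4 + 6)/(6 - 4)) = -6435*sqrt(1155) + 0*(16 + 2/2) = -6435*sqrt(1155) + 0*(16 + (1/2)*2) = -6435*sqrt(1155) + 0*(16 + 1) = -6435*sqrt(1155) + 0*17 = -6435*sqrt(1155) + 0 = -6435*sqrt(1155)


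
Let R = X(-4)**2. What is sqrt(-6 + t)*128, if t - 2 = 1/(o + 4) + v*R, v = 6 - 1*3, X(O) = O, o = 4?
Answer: 32*sqrt(706) ≈ 850.26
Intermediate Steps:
R = 16 (R = (-4)**2 = 16)
v = 3 (v = 6 - 3 = 3)
t = 401/8 (t = 2 + (1/(4 + 4) + 3*16) = 2 + (1/8 + 48) = 2 + 385/8 = 401/8 ≈ 50.125)
sqrt(-6 + t)*128 = sqrt(-6 + 401/8)*128 = sqrt(353/8)*128 = (sqrt(706)/4)*128 = 32*sqrt(706)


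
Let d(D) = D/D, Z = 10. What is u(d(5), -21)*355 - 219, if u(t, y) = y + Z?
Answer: -4124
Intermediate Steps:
d(D) = 1
u(t, y) = 10 + y (u(t, y) = y + 10 = 10 + y)
u(d(5), -21)*355 - 219 = (10 - 21)*355 - 219 = -11*355 - 219 = -3905 - 219 = -4124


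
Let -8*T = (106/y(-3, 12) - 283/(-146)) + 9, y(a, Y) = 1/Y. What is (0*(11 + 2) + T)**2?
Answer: 35084661481/1364224 ≈ 25718.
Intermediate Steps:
T = -187309/1168 (T = -((106/(1/12) - 283/(-146)) + 9)/8 = -((106/(1/12) - 283*(-1/146)) + 9)/8 = -((106*12 + 283/146) + 9)/8 = -((1272 + 283/146) + 9)/8 = -(185995/146 + 9)/8 = -1/8*187309/146 = -187309/1168 ≈ -160.37)
(0*(11 + 2) + T)**2 = (0*(11 + 2) - 187309/1168)**2 = (0*13 - 187309/1168)**2 = (0 - 187309/1168)**2 = (-187309/1168)**2 = 35084661481/1364224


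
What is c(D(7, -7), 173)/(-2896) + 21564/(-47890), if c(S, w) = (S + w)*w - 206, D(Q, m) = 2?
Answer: -751226877/69344720 ≈ -10.833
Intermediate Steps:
c(S, w) = -206 + w*(S + w) (c(S, w) = w*(S + w) - 206 = -206 + w*(S + w))
c(D(7, -7), 173)/(-2896) + 21564/(-47890) = (-206 + 173² + 2*173)/(-2896) + 21564/(-47890) = (-206 + 29929 + 346)*(-1/2896) + 21564*(-1/47890) = 30069*(-1/2896) - 10782/23945 = -30069/2896 - 10782/23945 = -751226877/69344720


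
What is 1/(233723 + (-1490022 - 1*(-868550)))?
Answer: -1/387749 ≈ -2.5790e-6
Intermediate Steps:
1/(233723 + (-1490022 - 1*(-868550))) = 1/(233723 + (-1490022 + 868550)) = 1/(233723 - 621472) = 1/(-387749) = -1/387749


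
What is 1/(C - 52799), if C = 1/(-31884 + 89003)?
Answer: -57119/3015826080 ≈ -1.8940e-5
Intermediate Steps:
C = 1/57119 ≈ 1.7507e-5
1/(C - 52799) = 1/(1/57119 - 52799) = 1/(-3015826080/57119) = -57119/3015826080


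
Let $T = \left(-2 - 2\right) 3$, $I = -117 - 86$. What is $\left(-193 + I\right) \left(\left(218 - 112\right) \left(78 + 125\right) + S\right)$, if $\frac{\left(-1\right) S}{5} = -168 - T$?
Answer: $-8830008$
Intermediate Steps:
$I = -203$ ($I = -117 - 86 = -203$)
$T = -12$ ($T = \left(-4\right) 3 = -12$)
$S = 780$ ($S = - 5 \left(-168 - -12\right) = - 5 \left(-168 + 12\right) = \left(-5\right) \left(-156\right) = 780$)
$\left(-193 + I\right) \left(\left(218 - 112\right) \left(78 + 125\right) + S\right) = \left(-193 - 203\right) \left(\left(218 - 112\right) \left(78 + 125\right) + 780\right) = - 396 \left(106 \cdot 203 + 780\right) = - 396 \left(21518 + 780\right) = \left(-396\right) 22298 = -8830008$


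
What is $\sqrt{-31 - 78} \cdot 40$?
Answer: $40 i \sqrt{109} \approx 417.61 i$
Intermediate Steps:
$\sqrt{-31 - 78} \cdot 40 = \sqrt{-109} \cdot 40 = i \sqrt{109} \cdot 40 = 40 i \sqrt{109}$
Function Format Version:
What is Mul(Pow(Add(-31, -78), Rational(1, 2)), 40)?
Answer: Mul(40, I, Pow(109, Rational(1, 2))) ≈ Mul(417.61, I)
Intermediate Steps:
Mul(Pow(Add(-31, -78), Rational(1, 2)), 40) = Mul(Pow(-109, Rational(1, 2)), 40) = Mul(Mul(I, Pow(109, Rational(1, 2))), 40) = Mul(40, I, Pow(109, Rational(1, 2)))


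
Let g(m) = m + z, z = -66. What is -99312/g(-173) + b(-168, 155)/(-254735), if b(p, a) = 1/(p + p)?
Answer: 8500209419759/20456239440 ≈ 415.53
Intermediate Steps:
b(p, a) = 1/(2*p)
g(m) = -66 + m (g(m) = m - 66 = -66 + m)
-99312/g(-173) + b(-168, 155)/(-254735) = -99312/(-66 - 173) + ((½)/(-168))/(-254735) = -99312/(-239) + ((½)*(-1/168))*(-1/254735) = -99312*(-1/239) - 1/336*(-1/254735) = 99312/239 + 1/85590960 = 8500209419759/20456239440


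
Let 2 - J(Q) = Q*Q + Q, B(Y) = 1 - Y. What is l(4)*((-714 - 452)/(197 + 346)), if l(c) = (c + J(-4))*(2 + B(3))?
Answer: 0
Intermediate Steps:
J(Q) = 2 - Q - Q**2 (J(Q) = 2 - (Q*Q + Q) = 2 - (Q**2 + Q) = 2 - (Q + Q**2) = 2 + (-Q - Q**2) = 2 - Q - Q**2)
l(c) = 0 (l(c) = (c + (2 - 1*(-4) - 1*(-4)**2))*(2 + (1 - 1*3)) = (c + (2 + 4 - 1*16))*(2 + (1 - 3)) = (c + (2 + 4 - 16))*(2 - 2) = (c - 10)*0 = (-10 + c)*0 = 0)
l(4)*((-714 - 452)/(197 + 346)) = 0*((-714 - 452)/(197 + 346)) = 0*(-1166/543) = 0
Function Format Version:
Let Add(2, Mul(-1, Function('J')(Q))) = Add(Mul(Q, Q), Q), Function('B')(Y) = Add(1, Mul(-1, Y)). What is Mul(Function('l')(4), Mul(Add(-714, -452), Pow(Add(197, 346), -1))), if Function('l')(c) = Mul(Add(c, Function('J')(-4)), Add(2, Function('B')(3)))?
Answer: 0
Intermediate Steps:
Function('J')(Q) = Add(2, Mul(-1, Q), Mul(-1, Pow(Q, 2))) (Function('J')(Q) = Add(2, Mul(-1, Add(Mul(Q, Q), Q))) = Add(2, Mul(-1, Add(Pow(Q, 2), Q))) = Add(2, Mul(-1, Add(Q, Pow(Q, 2)))) = Add(2, Add(Mul(-1, Q), Mul(-1, Pow(Q, 2)))) = Add(2, Mul(-1, Q), Mul(-1, Pow(Q, 2))))
Function('l')(c) = 0 (Function('l')(c) = Mul(Add(c, Add(2, Mul(-1, -4), Mul(-1, Pow(-4, 2)))), Add(2, Add(1, Mul(-1, 3)))) = Mul(Add(c, Add(2, 4, Mul(-1, 16))), Add(2, Add(1, -3))) = Mul(Add(c, Add(2, 4, -16)), Add(2, -2)) = Mul(Add(c, -10), 0) = Mul(Add(-10, c), 0) = 0)
Mul(Function('l')(4), Mul(Add(-714, -452), Pow(Add(197, 346), -1))) = Mul(0, Mul(Add(-714, -452), Pow(Add(197, 346), -1))) = Mul(0, Mul(-1166, Pow(543, -1))) = Mul(0, Mul(-1166, Rational(1, 543))) = Mul(0, Rational(-1166, 543)) = 0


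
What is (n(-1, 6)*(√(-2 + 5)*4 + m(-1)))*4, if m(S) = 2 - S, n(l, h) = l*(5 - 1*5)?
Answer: 0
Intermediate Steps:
n(l, h) = 0 (n(l, h) = l*(5 - 5) = l*0 = 0)
(n(-1, 6)*(√(-2 + 5)*4 + m(-1)))*4 = (0*(√(-2 + 5)*4 + (2 - 1*(-1))))*4 = (0*(√3*4 + (2 + 1)))*4 = (0*(4*√3 + 3))*4 = (0*(3 + 4*√3))*4 = 0*4 = 0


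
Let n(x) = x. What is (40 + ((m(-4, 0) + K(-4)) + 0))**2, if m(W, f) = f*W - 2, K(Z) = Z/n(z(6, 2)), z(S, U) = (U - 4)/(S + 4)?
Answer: 3364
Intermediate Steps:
z(S, U) = (-4 + U)/(4 + S)
K(Z) = -5*Z (K(Z) = Z/(((-4 + 2)/(4 + 6))) = Z/((-2/10)) = Z/(((1/10)*(-2))) = Z/(-1/5) = Z*(-5) = -5*Z)
m(W, f) = -2 + W*f (m(W, f) = W*f - 2 = -2 + W*f)
(40 + ((m(-4, 0) + K(-4)) + 0))**2 = (40 + (((-2 - 4*0) - 5*(-4)) + 0))**2 = (40 + (((-2 + 0) + 20) + 0))**2 = (40 + ((-2 + 20) + 0))**2 = (40 + (18 + 0))**2 = (40 + 18)**2 = 58**2 = 3364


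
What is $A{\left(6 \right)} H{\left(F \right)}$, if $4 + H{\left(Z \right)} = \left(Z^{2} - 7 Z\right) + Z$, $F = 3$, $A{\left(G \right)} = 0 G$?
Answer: $0$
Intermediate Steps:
$A{\left(G \right)} = 0$
$H{\left(Z \right)} = -4 + Z^{2} - 6 Z$ ($H{\left(Z \right)} = -4 + \left(\left(Z^{2} - 7 Z\right) + Z\right) = -4 + \left(Z^{2} - 6 Z\right) = -4 + Z^{2} - 6 Z$)
$A{\left(6 \right)} H{\left(F \right)} = 0 \left(-4 + 3^{2} - 18\right) = 0 \left(-4 + 9 - 18\right) = 0 \left(-13\right) = 0$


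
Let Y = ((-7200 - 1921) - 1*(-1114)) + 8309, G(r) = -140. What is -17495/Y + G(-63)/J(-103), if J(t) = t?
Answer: -1759705/31106 ≈ -56.571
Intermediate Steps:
Y = 302 (Y = (-9121 + 1114) + 8309 = -8007 + 8309 = 302)
-17495/Y + G(-63)/J(-103) = -17495/302 - 140/(-103) = -17495*1/302 - 140*(-1/103) = -17495/302 + 140/103 = -1759705/31106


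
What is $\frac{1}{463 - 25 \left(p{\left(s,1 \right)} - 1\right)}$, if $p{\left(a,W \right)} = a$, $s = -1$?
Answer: $\frac{1}{513} \approx 0.0019493$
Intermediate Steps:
$\frac{1}{463 - 25 \left(p{\left(s,1 \right)} - 1\right)} = \frac{1}{463 - 25 \left(-1 - 1\right)} = \frac{1}{463 - -50} = \frac{1}{463 + 50} = \frac{1}{513}$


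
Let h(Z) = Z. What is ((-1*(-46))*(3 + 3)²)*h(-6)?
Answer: -9936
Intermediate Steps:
((-1*(-46))*(3 + 3)²)*h(-6) = ((-1*(-46))*(3 + 3)²)*(-6) = (46*6²)*(-6) = (46*36)*(-6) = 1656*(-6) = -9936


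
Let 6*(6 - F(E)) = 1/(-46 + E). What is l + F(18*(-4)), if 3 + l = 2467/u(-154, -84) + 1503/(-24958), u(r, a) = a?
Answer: -408613799/15461481 ≈ -26.428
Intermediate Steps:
l = -33993527/1048236 (l = -3 + (2467/(-84) + 1503/(-24958)) = -3 + (2467*(-1/84) + 1503*(-1/24958)) = -3 + (-2467/84 - 1503/24958) = -3 - 30848819/1048236 = -33993527/1048236 ≈ -32.429)
F(E) = 6 - 1/(6*(-46 + E))
l + F(18*(-4)) = -33993527/1048236 + (-1657 + 36*(18*(-4)))/(6*(-46 + 18*(-4))) = -33993527/1048236 + (-1657 + 36*(-72))/(6*(-46 - 72)) = -33993527/1048236 + (1/6)*(-1657 - 2592)/(-118) = -33993527/1048236 + (1/6)*(-1/118)*(-4249) = -33993527/1048236 + 4249/708 = -408613799/15461481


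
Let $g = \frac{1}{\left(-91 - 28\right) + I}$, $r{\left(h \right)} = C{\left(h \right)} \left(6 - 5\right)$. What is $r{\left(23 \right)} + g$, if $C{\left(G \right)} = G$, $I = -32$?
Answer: $\frac{3472}{151} \approx 22.993$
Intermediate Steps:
$r{\left(h \right)} = h$ ($r{\left(h \right)} = h \left(6 - 5\right) = h 1 = h$)
$g = - \frac{1}{151}$ ($g = \frac{1}{\left(-91 - 28\right) - 32} = \frac{1}{-119 - 32} = \frac{1}{-151} = - \frac{1}{151} \approx -0.0066225$)
$r{\left(23 \right)} + g = 23 - \frac{1}{151} = \frac{3472}{151}$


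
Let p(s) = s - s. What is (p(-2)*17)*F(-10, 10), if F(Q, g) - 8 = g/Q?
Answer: 0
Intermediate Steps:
F(Q, g) = 8 + g/Q
p(s) = 0
(p(-2)*17)*F(-10, 10) = (0*17)*(8 + 10/(-10)) = 0*(8 + 10*(-⅒)) = 0*(8 - 1) = 0*7 = 0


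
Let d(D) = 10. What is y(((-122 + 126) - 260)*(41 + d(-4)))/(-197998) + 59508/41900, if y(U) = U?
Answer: 1541188923/1037014525 ≈ 1.4862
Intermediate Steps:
y(((-122 + 126) - 260)*(41 + d(-4)))/(-197998) + 59508/41900 = (((-122 + 126) - 260)*(41 + 10))/(-197998) + 59508/41900 = ((4 - 260)*51)*(-1/197998) + 59508*(1/41900) = -256*51*(-1/197998) + 14877/10475 = -13056*(-1/197998) + 14877/10475 = 6528/98999 + 14877/10475 = 1541188923/1037014525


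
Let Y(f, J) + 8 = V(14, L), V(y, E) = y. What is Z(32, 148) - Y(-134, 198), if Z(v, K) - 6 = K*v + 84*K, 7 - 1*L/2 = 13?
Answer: 17168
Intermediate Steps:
L = -12 (L = 14 - 2*13 = 14 - 26 = -12)
Z(v, K) = 6 + 84*K + K*v (Z(v, K) = 6 + (K*v + 84*K) = 6 + (84*K + K*v) = 6 + 84*K + K*v)
Y(f, J) = 6 (Y(f, J) = -8 + 14 = 6)
Z(32, 148) - Y(-134, 198) = (6 + 84*148 + 148*32) - 1*6 = (6 + 12432 + 4736) - 6 = 17174 - 6 = 17168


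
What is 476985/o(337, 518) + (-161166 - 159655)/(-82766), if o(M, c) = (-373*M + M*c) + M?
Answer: 13815793838/1018063183 ≈ 13.571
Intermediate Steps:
o(M, c) = -372*M + M*c
476985/o(337, 518) + (-161166 - 159655)/(-82766) = 476985/((337*(-372 + 518))) + (-161166 - 159655)/(-82766) = 476985/((337*146)) - 320821*(-1/82766) = 476985/49202 + 320821/82766 = 13815793838/1018063183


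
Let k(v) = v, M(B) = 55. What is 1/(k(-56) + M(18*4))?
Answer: -1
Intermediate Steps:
1/(k(-56) + M(18*4)) = 1/(-56 + 55) = 1/(-1) = -1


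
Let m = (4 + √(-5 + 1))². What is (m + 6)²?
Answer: 68 + 576*I ≈ 68.0 + 576.0*I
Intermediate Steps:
m = (4 + 2*I)² (m = (4 + √(-4))² = (4 + 2*I)² ≈ 12.0 + 16.0*I)
(m + 6)² = ((12 + 16*I) + 6)² = (18 + 16*I)²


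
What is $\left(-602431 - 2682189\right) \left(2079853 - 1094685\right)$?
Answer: $-3235902516160$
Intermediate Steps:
$\left(-602431 - 2682189\right) \left(2079853 - 1094685\right) = - 3284620 \left(2079853 + \left(-2494770 + 1400085\right)\right) = - 3284620 \left(2079853 - 1094685\right) = \left(-3284620\right) 985168 = -3235902516160$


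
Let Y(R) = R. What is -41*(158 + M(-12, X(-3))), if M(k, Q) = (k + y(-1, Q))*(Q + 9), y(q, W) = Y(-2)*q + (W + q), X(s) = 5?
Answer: -3034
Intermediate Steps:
y(q, W) = W - q (y(q, W) = -2*q + (W + q) = W - q)
M(k, Q) = (9 + Q)*(1 + Q + k) (M(k, Q) = (k + (Q - 1*(-1)))*(Q + 9) = (k + (Q + 1))*(9 + Q) = (k + (1 + Q))*(9 + Q) = (1 + Q + k)*(9 + Q) = (9 + Q)*(1 + Q + k))
-41*(158 + M(-12, X(-3))) = -41*(158 + (9 + 5² + 9*(-12) + 10*5 + 5*(-12))) = -41*(158 + (9 + 25 - 108 + 50 - 60)) = -41*(158 - 84) = -41*74 = -3034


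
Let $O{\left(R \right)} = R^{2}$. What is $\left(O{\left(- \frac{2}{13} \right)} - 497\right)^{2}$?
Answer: $\frac{7054152121}{28561} \approx 2.4699 \cdot 10^{5}$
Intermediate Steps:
$\left(O{\left(- \frac{2}{13} \right)} - 497\right)^{2} = \left(\left(- \frac{2}{13}\right)^{2} - 497\right)^{2} = \left(\frac{4}{169} - 497\right)^{2} = \left(- \frac{83989}{169}\right)^{2} = \frac{7054152121}{28561}$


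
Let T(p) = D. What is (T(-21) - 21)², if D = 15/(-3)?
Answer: 676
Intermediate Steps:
D = -5 (D = 15*(-⅓) = -5)
T(p) = -5
(T(-21) - 21)² = (-5 - 21)² = (-26)² = 676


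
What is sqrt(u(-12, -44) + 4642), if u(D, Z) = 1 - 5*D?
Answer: sqrt(4703) ≈ 68.578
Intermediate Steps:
sqrt(u(-12, -44) + 4642) = sqrt((1 - 5*(-12)) + 4642) = sqrt((1 + 60) + 4642) = sqrt(61 + 4642) = sqrt(4703)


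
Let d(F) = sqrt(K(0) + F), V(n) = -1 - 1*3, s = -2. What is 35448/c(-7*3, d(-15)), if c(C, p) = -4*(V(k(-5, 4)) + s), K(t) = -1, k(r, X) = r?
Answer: 1477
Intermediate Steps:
V(n) = -4 (V(n) = -1 - 3 = -4)
d(F) = sqrt(-1 + F)
c(C, p) = 24 (c(C, p) = -4*(-4 - 2) = -4*(-6) = 24)
35448/c(-7*3, d(-15)) = 35448/24 = 35448*(1/24) = 1477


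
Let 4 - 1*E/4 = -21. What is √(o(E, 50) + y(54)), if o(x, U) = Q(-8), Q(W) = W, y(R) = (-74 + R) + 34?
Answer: √6 ≈ 2.4495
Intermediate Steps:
E = 100 (E = 16 - 4*(-21) = 16 + 84 = 100)
y(R) = -40 + R
o(x, U) = -8
√(o(E, 50) + y(54)) = √(-8 + (-40 + 54)) = √(-8 + 14) = √6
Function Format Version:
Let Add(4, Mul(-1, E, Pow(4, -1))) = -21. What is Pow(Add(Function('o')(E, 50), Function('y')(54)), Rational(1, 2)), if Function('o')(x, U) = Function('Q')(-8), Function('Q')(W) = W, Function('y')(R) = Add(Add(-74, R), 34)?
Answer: Pow(6, Rational(1, 2)) ≈ 2.4495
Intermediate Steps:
E = 100 (E = Add(16, Mul(-4, -21)) = Add(16, 84) = 100)
Function('y')(R) = Add(-40, R)
Function('o')(x, U) = -8
Pow(Add(Function('o')(E, 50), Function('y')(54)), Rational(1, 2)) = Pow(Add(-8, Add(-40, 54)), Rational(1, 2)) = Pow(Add(-8, 14), Rational(1, 2)) = Pow(6, Rational(1, 2))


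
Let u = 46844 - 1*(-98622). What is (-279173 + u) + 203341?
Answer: 69634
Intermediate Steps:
u = 145466 (u = 46844 + 98622 = 145466)
(-279173 + u) + 203341 = (-279173 + 145466) + 203341 = -133707 + 203341 = 69634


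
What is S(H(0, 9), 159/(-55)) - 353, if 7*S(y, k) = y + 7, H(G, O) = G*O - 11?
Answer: -2475/7 ≈ -353.57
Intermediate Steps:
H(G, O) = -11 + G*O
S(y, k) = 1 + y/7 (S(y, k) = (y + 7)/7 = (7 + y)/7 = 1 + y/7)
S(H(0, 9), 159/(-55)) - 353 = (1 + (-11 + 0*9)/7) - 353 = (1 + (-11 + 0)/7) - 353 = (1 + (⅐)*(-11)) - 353 = (1 - 11/7) - 353 = -4/7 - 353 = -2475/7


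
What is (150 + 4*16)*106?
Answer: 22684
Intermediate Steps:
(150 + 4*16)*106 = (150 + 64)*106 = 214*106 = 22684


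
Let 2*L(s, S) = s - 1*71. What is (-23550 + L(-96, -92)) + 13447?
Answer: -20373/2 ≈ -10187.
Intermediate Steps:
L(s, S) = -71/2 + s/2 (L(s, S) = (s - 1*71)/2 = (s - 71)/2 = (-71 + s)/2 = -71/2 + s/2)
(-23550 + L(-96, -92)) + 13447 = (-23550 + (-71/2 + (½)*(-96))) + 13447 = (-23550 + (-71/2 - 48)) + 13447 = (-23550 - 167/2) + 13447 = -47267/2 + 13447 = -20373/2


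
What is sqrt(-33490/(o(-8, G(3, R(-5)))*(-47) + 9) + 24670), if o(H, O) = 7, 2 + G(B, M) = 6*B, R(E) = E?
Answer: sqrt(1585578)/8 ≈ 157.40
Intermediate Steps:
G(B, M) = -2 + 6*B
sqrt(-33490/(o(-8, G(3, R(-5)))*(-47) + 9) + 24670) = sqrt(-33490/(7*(-47) + 9) + 24670) = sqrt(-33490/(-329 + 9) + 24670) = sqrt(-33490/(-320) + 24670) = sqrt(-33490*(-1/320) + 24670) = sqrt(3349/32 + 24670) = sqrt(792789/32) = sqrt(1585578)/8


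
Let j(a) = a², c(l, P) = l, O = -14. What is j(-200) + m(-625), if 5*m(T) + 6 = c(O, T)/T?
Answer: 124996264/3125 ≈ 39999.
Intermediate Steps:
m(T) = -6/5 - 14/(5*T) (m(T) = -6/5 + (-14/T)/5 = -6/5 - 14/(5*T))
j(-200) + m(-625) = (-200)² + (⅖)*(-7 - 3*(-625))/(-625) = 40000 + (⅖)*(-1/625)*(-7 + 1875) = 40000 + (⅖)*(-1/625)*1868 = 40000 - 3736/3125 = 124996264/3125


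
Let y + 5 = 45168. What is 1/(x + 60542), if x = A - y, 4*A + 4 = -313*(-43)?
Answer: 4/74971 ≈ 5.3354e-5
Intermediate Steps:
y = 45163 (y = -5 + 45168 = 45163)
A = 13455/4 (A = -1 + (-313*(-43))/4 = -1 + (1/4)*13459 = -1 + 13459/4 = 13455/4 ≈ 3363.8)
x = -167197/4 (x = 13455/4 - 1*45163 = 13455/4 - 45163 = -167197/4 ≈ -41799.)
1/(x + 60542) = 1/(-167197/4 + 60542) = 1/(74971/4) = 4/74971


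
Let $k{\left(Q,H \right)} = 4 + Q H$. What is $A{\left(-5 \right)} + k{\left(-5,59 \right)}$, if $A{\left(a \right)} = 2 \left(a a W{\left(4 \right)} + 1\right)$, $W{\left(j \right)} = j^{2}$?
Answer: $511$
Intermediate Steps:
$k{\left(Q,H \right)} = 4 + H Q$
$A{\left(a \right)} = 2 + 32 a^{2}$ ($A{\left(a \right)} = 2 \left(a a 4^{2} + 1\right) = 2 \left(a^{2} \cdot 16 + 1\right) = 2 \left(16 a^{2} + 1\right) = 2 \left(1 + 16 a^{2}\right) = 2 + 32 a^{2}$)
$A{\left(-5 \right)} + k{\left(-5,59 \right)} = \left(2 + 32 \left(-5\right)^{2}\right) + \left(4 + 59 \left(-5\right)\right) = \left(2 + 32 \cdot 25\right) + \left(4 - 295\right) = \left(2 + 800\right) - 291 = 802 - 291 = 511$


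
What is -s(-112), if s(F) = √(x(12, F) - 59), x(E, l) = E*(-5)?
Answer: -I*√119 ≈ -10.909*I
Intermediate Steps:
x(E, l) = -5*E
s(F) = I*√119 (s(F) = √(-5*12 - 59) = √(-60 - 59) = √(-119) = I*√119)
-s(-112) = -I*√119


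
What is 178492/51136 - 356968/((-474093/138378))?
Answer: 210502080112225/2020268304 ≈ 1.0420e+5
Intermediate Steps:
178492/51136 - 356968/((-474093/138378)) = 178492*(1/51136) - 356968/((-474093*1/138378)) = 44623/12784 - 356968/(-158031/46126) = 44623/12784 - 356968*(-46126/158031) = 44623/12784 + 16465505968/158031 = 210502080112225/2020268304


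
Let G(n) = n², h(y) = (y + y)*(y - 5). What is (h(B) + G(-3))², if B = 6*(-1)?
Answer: 19881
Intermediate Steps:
B = -6
h(y) = 2*y*(-5 + y) (h(y) = (2*y)*(-5 + y) = 2*y*(-5 + y))
(h(B) + G(-3))² = (2*(-6)*(-5 - 6) + (-3)²)² = (2*(-6)*(-11) + 9)² = (132 + 9)² = 141² = 19881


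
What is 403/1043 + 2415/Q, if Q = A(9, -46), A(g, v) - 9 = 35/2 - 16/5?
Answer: 25282349/243019 ≈ 104.03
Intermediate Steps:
A(g, v) = 233/10 (A(g, v) = 9 + (35/2 - 16/5) = 9 + 143/10 = 233/10)
Q = 233/10 ≈ 23.300
403/1043 + 2415/Q = 403/1043 + 2415/(233/10) = 403*(1/1043) + 2415*(10/233) = 403/1043 + 24150/233 = 25282349/243019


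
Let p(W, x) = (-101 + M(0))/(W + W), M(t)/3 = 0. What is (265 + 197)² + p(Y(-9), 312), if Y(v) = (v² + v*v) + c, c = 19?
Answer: 77266627/362 ≈ 2.1344e+5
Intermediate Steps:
M(t) = 0 (M(t) = 3*0 = 0)
Y(v) = 19 + 2*v² (Y(v) = (v² + v*v) + 19 = (v² + v²) + 19 = 2*v² + 19 = 19 + 2*v²)
p(W, x) = -101/(2*W) (p(W, x) = (-101 + 0)/(W + W) = -101*1/(2*W) = -101/(2*W))
(265 + 197)² + p(Y(-9), 312) = (265 + 197)² - 101/(2*(19 + 2*(-9)²)) = 462² - 101/(2*(19 + 2*81)) = 213444 - 101/(2*(19 + 162)) = 213444 - 101/2/181 = 213444 - 101/2*1/181 = 213444 - 101/362 = 77266627/362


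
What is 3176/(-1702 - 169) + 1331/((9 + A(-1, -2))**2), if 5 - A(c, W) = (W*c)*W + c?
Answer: 1343765/675431 ≈ 1.9895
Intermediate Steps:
A(c, W) = 5 - c - c*W**2 (A(c, W) = 5 - ((W*c)*W + c) = 5 - (c*W**2 + c) = 5 - (c + c*W**2) = 5 + (-c - c*W**2) = 5 - c - c*W**2)
3176/(-1702 - 169) + 1331/((9 + A(-1, -2))**2) = 3176/(-1702 - 169) + 1331/((9 + (5 - 1*(-1) - 1*(-1)*(-2)**2))**2) = 3176/(-1871) + 1331/((9 + (5 + 1 - 1*(-1)*4))**2) = 3176*(-1/1871) + 1331/((9 + (5 + 1 + 4))**2) = -3176/1871 + 1331/((9 + 10)**2) = -3176/1871 + 1331/(19**2) = -3176/1871 + 1331/361 = 1343765/675431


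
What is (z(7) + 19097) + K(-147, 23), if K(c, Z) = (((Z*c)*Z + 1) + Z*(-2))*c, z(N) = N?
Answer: 11456880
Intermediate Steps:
K(c, Z) = c*(1 - 2*Z + c*Z²) (K(c, Z) = ((c*Z² + 1) - 2*Z)*c = ((1 + c*Z²) - 2*Z)*c = (1 - 2*Z + c*Z²)*c = c*(1 - 2*Z + c*Z²))
(z(7) + 19097) + K(-147, 23) = (7 + 19097) - 147*(1 - 2*23 - 147*23²) = 19104 - 147*(1 - 46 - 147*529) = 19104 - 147*(1 - 46 - 77763) = 19104 - 147*(-77808) = 19104 + 11437776 = 11456880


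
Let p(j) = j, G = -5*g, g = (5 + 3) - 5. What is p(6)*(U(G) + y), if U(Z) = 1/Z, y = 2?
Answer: 58/5 ≈ 11.600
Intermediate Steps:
g = 3 (g = 8 - 5 = 3)
G = -15 (G = -5*3 = -15)
p(6)*(U(G) + y) = 6*(1/(-15) + 2) = 6*(-1/15 + 2) = 6*(29/15) = 58/5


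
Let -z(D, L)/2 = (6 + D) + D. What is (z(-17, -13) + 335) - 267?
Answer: 124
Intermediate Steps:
z(D, L) = -12 - 4*D (z(D, L) = -2*((6 + D) + D) = -2*(6 + 2*D) = -12 - 4*D)
(z(-17, -13) + 335) - 267 = ((-12 - 4*(-17)) + 335) - 267 = ((-12 + 68) + 335) - 267 = (56 + 335) - 267 = 391 - 267 = 124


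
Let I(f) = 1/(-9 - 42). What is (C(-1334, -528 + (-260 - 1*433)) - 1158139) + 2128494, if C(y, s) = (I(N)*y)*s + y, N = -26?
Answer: 15930419/17 ≈ 9.3708e+5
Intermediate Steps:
I(f) = -1/51 (I(f) = 1/(-51) = -1/51)
C(y, s) = y - s*y/51 (C(y, s) = (-y/51)*s + y = -s*y/51 + y = y - s*y/51)
(C(-1334, -528 + (-260 - 1*433)) - 1158139) + 2128494 = ((1/51)*(-1334)*(51 - (-528 + (-260 - 1*433))) - 1158139) + 2128494 = ((1/51)*(-1334)*(51 - (-528 + (-260 - 433))) - 1158139) + 2128494 = ((1/51)*(-1334)*(51 - (-528 - 693)) - 1158139) + 2128494 = ((1/51)*(-1334)*(51 - 1*(-1221)) - 1158139) + 2128494 = ((1/51)*(-1334)*(51 + 1221) - 1158139) + 2128494 = ((1/51)*(-1334)*1272 - 1158139) + 2128494 = (-565616/17 - 1158139) + 2128494 = -20253979/17 + 2128494 = 15930419/17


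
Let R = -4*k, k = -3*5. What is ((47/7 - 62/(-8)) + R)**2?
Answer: 4347225/784 ≈ 5544.9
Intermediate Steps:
k = -15
R = 60 (R = -4*(-15) = 60)
((47/7 - 62/(-8)) + R)**2 = ((47/7 - 62/(-8)) + 60)**2 = ((47*(1/7) - 62*(-1/8)) + 60)**2 = ((47/7 + 31/4) + 60)**2 = (405/28 + 60)**2 = (2085/28)**2 = 4347225/784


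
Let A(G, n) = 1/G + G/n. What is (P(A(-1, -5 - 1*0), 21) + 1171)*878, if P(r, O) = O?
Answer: 1046576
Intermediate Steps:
A(G, n) = 1/G + G/n
(P(A(-1, -5 - 1*0), 21) + 1171)*878 = (21 + 1171)*878 = 1192*878 = 1046576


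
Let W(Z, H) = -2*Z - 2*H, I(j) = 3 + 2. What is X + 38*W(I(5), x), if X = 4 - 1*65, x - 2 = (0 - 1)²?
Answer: -669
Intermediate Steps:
I(j) = 5
x = 3 (x = 2 + (0 - 1)² = 2 + (-1)² = 2 + 1 = 3)
W(Z, H) = -2*H - 2*Z
X = -61 (X = 4 - 65 = -61)
X + 38*W(I(5), x) = -61 + 38*(-2*3 - 2*5) = -61 + 38*(-6 - 10) = -61 + 38*(-16) = -61 - 608 = -669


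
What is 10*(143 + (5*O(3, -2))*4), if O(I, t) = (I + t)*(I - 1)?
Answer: 1830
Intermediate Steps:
O(I, t) = (-1 + I)*(I + t) (O(I, t) = (I + t)*(-1 + I) = (-1 + I)*(I + t))
10*(143 + (5*O(3, -2))*4) = 10*(143 + (5*(3² - 1*3 - 1*(-2) + 3*(-2)))*4) = 10*(143 + (5*(9 - 3 + 2 - 6))*4) = 10*(143 + (5*2)*4) = 10*(143 + 10*4) = 10*(143 + 40) = 10*183 = 1830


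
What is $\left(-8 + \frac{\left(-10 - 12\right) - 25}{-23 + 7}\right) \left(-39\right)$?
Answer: $\frac{3159}{16} \approx 197.44$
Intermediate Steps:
$\left(-8 + \frac{\left(-10 - 12\right) - 25}{-23 + 7}\right) \left(-39\right) = \left(-8 + \frac{\left(-10 - 12\right) - 25}{-16}\right) \left(-39\right) = \left(-8 + \left(-22 - 25\right) \left(- \frac{1}{16}\right)\right) \left(-39\right) = \left(-8 - - \frac{47}{16}\right) \left(-39\right) = \left(-8 + \frac{47}{16}\right) \left(-39\right) = \left(- \frac{81}{16}\right) \left(-39\right) = \frac{3159}{16}$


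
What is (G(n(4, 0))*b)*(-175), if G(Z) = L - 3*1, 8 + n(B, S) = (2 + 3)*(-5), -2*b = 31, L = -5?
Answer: -21700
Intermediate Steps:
b = -31/2 (b = -1/2*31 = -31/2 ≈ -15.500)
n(B, S) = -33 (n(B, S) = -8 + (2 + 3)*(-5) = -8 + 5*(-5) = -8 - 25 = -33)
G(Z) = -8 (G(Z) = -5 - 3*1 = -5 - 3 = -8)
(G(n(4, 0))*b)*(-175) = -8*(-31/2)*(-175) = 124*(-175) = -21700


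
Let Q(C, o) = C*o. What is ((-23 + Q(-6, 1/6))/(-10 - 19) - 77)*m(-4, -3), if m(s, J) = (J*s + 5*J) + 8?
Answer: -11045/29 ≈ -380.86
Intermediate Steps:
m(s, J) = 8 + 5*J + J*s (m(s, J) = (5*J + J*s) + 8 = 8 + 5*J + J*s)
((-23 + Q(-6, 1/6))/(-10 - 19) - 77)*m(-4, -3) = ((-23 - 6/6)/(-10 - 19) - 77)*(8 + 5*(-3) - 3*(-4)) = ((-23 - 6*⅙)/(-29) - 77)*(8 - 15 + 12) = ((-23 - 1)*(-1/29) - 77)*5 = (-24*(-1/29) - 77)*5 = (24/29 - 77)*5 = -2209/29*5 = -11045/29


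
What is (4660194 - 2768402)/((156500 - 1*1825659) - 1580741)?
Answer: -472948/812475 ≈ -0.58211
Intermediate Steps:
(4660194 - 2768402)/((156500 - 1*1825659) - 1580741) = 1891792/((156500 - 1825659) - 1580741) = 1891792/(-1669159 - 1580741) = 1891792/(-3249900) = 1891792*(-1/3249900) = -472948/812475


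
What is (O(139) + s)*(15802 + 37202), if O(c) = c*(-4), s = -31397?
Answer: -1693636812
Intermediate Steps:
O(c) = -4*c
(O(139) + s)*(15802 + 37202) = (-4*139 - 31397)*(15802 + 37202) = (-556 - 31397)*53004 = -31953*53004 = -1693636812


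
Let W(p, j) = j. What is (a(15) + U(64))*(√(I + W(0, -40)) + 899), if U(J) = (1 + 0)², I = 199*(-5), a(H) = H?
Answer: 14384 + 48*I*√115 ≈ 14384.0 + 514.74*I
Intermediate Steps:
I = -995
U(J) = 1 (U(J) = 1² = 1)
(a(15) + U(64))*(√(I + W(0, -40)) + 899) = (15 + 1)*(√(-995 - 40) + 899) = 16*(√(-1035) + 899) = 16*(3*I*√115 + 899) = 16*(899 + 3*I*√115) = 14384 + 48*I*√115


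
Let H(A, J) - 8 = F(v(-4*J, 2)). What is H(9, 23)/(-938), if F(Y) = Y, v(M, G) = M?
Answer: 6/67 ≈ 0.089552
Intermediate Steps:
H(A, J) = 8 - 4*J
H(9, 23)/(-938) = (8 - 4*23)/(-938) = (8 - 92)*(-1/938) = -84*(-1/938) = 6/67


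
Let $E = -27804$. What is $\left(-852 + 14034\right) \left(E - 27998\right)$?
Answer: $-735581964$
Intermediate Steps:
$\left(-852 + 14034\right) \left(E - 27998\right) = \left(-852 + 14034\right) \left(-27804 - 27998\right) = 13182 \left(-55802\right) = -735581964$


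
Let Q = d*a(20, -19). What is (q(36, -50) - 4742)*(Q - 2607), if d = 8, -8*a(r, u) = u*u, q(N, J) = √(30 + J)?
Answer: 14074256 - 5936*I*√5 ≈ 1.4074e+7 - 13273.0*I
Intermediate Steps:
a(r, u) = -u²/8 (a(r, u) = -u*u/8 = -u²/8)
Q = -361 (Q = 8*(-⅛*(-19)²) = 8*(-⅛*361) = 8*(-361/8) = -361)
(q(36, -50) - 4742)*(Q - 2607) = (√(30 - 50) - 4742)*(-361 - 2607) = (√(-20) - 4742)*(-2968) = (2*I*√5 - 4742)*(-2968) = (-4742 + 2*I*√5)*(-2968) = 14074256 - 5936*I*√5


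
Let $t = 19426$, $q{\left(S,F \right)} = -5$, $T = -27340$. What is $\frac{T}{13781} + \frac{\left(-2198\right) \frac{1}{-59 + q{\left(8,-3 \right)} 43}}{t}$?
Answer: $- \frac{72746491761}{36676229722} \approx -1.9835$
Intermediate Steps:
$\frac{T}{13781} + \frac{\left(-2198\right) \frac{1}{-59 + q{\left(8,-3 \right)} 43}}{t} = - \frac{27340}{13781} + \frac{\left(-2198\right) \frac{1}{-59 - 215}}{19426} = \left(-27340\right) \frac{1}{13781} + - \frac{2198}{-59 - 215} \cdot \frac{1}{19426} = - \frac{27340}{13781} + - \frac{2198}{-274} \cdot \frac{1}{19426} = - \frac{27340}{13781} + \left(-2198\right) \left(- \frac{1}{274}\right) \frac{1}{19426} = - \frac{27340}{13781} + \frac{1099}{137} \cdot \frac{1}{19426} = - \frac{27340}{13781} + \frac{1099}{2661362} = - \frac{72746491761}{36676229722}$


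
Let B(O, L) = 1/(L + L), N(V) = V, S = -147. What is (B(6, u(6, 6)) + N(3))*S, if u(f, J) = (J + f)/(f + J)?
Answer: -1029/2 ≈ -514.50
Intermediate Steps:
u(f, J) = 1 (u(f, J) = (J + f)/(J + f) = 1)
B(O, L) = 1/(2*L)
(B(6, u(6, 6)) + N(3))*S = ((1/2)/1 + 3)*(-147) = ((1/2)*1 + 3)*(-147) = (1/2 + 3)*(-147) = (7/2)*(-147) = -1029/2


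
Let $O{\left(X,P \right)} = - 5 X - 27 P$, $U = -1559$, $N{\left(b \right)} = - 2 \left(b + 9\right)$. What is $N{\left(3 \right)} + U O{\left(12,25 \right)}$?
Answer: $1145841$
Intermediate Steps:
$N{\left(b \right)} = -18 - 2 b$ ($N{\left(b \right)} = - 2 \left(9 + b\right) = -18 - 2 b$)
$O{\left(X,P \right)} = - 27 P - 5 X$
$N{\left(3 \right)} + U O{\left(12,25 \right)} = \left(-18 - 6\right) - 1559 \left(\left(-27\right) 25 - 60\right) = \left(-18 - 6\right) - 1559 \left(-675 - 60\right) = -24 - -1145865 = -24 + 1145865 = 1145841$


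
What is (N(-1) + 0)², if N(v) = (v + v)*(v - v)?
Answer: 0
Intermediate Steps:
N(v) = 0 (N(v) = (2*v)*0 = 0)
(N(-1) + 0)² = (0 + 0)² = 0² = 0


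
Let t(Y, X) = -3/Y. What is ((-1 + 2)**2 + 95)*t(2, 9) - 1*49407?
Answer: -49551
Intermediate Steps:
((-1 + 2)**2 + 95)*t(2, 9) - 1*49407 = ((-1 + 2)**2 + 95)*(-3/2) - 1*49407 = (1**2 + 95)*(-3*1/2) - 49407 = (1 + 95)*(-3/2) - 49407 = 96*(-3/2) - 49407 = -144 - 49407 = -49551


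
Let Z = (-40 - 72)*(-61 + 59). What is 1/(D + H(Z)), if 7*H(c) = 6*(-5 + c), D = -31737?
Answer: -7/220845 ≈ -3.1696e-5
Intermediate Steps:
Z = 224 (Z = -112*(-2) = 224)
H(c) = -30/7 + 6*c/7 (H(c) = (6*(-5 + c))/7 = (-30 + 6*c)/7 = -30/7 + 6*c/7)
1/(D + H(Z)) = 1/(-31737 + (-30/7 + (6/7)*224)) = 1/(-31737 + (-30/7 + 192)) = 1/(-31737 + 1314/7) = 1/(-220845/7) = -7/220845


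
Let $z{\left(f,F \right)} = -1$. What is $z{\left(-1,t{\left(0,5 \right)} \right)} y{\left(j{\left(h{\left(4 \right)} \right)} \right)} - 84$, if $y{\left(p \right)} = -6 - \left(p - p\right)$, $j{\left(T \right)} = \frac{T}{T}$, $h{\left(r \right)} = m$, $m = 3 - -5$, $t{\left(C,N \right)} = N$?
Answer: $-78$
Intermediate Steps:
$m = 8$ ($m = 3 + 5 = 8$)
$h{\left(r \right)} = 8$
$j{\left(T \right)} = 1$
$y{\left(p \right)} = -6$ ($y{\left(p \right)} = -6 - 0 = -6 + 0 = -6$)
$z{\left(-1,t{\left(0,5 \right)} \right)} y{\left(j{\left(h{\left(4 \right)} \right)} \right)} - 84 = \left(-1\right) \left(-6\right) - 84 = 6 - 84 = -78$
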